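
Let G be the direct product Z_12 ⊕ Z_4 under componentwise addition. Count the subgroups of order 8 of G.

|G| = 48 and 8 | 48, so subgroups of order 8 are possible by Lagrange.
The subgroups of order 8 are: {(0,0), (0,1), (0,2), (0,3), (6,0), (6,1), (6,2), (6,3)}; {(0,0), (0,2), (3,0), (3,2), (6,0), (6,2), (9,0), (9,2)}; {(0,0), (0,2), (3,1), (3,3), (6,0), (6,2), (9,1), (9,3)}.
So G has 3 subgroups of order 8.

3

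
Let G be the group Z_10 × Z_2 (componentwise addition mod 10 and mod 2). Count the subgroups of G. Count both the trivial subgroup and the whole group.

10

|G| = 20, so by Lagrange every subgroup order divides 20. Divisors: 1, 2, 4, 5, 10, 20.
Subgroups by order — order 1: 1; order 2: 3; order 4: 1; order 5: 1; order 10: 3; order 20: 1.
Total: 1 + 3 + 1 + 1 + 3 + 1 = 10.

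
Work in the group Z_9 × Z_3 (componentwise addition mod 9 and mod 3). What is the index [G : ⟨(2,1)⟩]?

|⟨(2,1)⟩| = 9 and |G| = 27.
By Lagrange, [G : H] = |G|/|H| = 27/9 = 3.

3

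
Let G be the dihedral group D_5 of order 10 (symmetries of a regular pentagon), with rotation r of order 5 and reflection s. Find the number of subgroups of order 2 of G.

|G| = 10 and 2 | 10, so subgroups of order 2 are possible by Lagrange.
The subgroups of order 2 are: {e, r^2s}; {e, r^3s}; {e, r^4s}; {e, rs}; … (5 in all).
So G has 5 subgroups of order 2.

5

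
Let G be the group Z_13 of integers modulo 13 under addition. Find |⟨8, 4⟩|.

13

|⟨8⟩| = 13 and |⟨4⟩| = 13, so |H| is a multiple of lcm(13, 13) = 13 and divides |G| = 13.
Closing {8, 4} under the group operation gives all of G, so |H| = 13.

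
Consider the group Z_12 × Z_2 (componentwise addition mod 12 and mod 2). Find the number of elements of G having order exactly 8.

0

An element (a,b) has order lcm(ord(a), ord(b)); count pairs with lcm equal to 8.
Enumerating gives 0 such elements.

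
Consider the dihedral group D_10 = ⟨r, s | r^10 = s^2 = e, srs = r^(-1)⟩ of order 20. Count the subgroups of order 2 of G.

|G| = 20 and 2 | 20, so subgroups of order 2 are possible by Lagrange.
The subgroups of order 2 are: {e, r^2s}; {e, r^3s}; {e, r^4s}; {e, r^5}; … (11 in all).
So G has 11 subgroups of order 2.

11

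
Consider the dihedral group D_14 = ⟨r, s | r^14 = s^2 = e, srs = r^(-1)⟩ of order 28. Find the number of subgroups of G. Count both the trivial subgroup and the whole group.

28

|G| = 28, so by Lagrange every subgroup order divides 28. Divisors: 1, 2, 4, 7, 14, 28.
Subgroups by order — order 1: 1; order 2: 15; order 4: 7; order 7: 1; order 14: 3; order 28: 1.
Total: 1 + 15 + 7 + 1 + 3 + 1 = 28.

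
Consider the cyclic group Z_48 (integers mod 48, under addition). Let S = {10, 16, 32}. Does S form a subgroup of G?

The identity 0 ∉ S, so S is not a subgroup.

No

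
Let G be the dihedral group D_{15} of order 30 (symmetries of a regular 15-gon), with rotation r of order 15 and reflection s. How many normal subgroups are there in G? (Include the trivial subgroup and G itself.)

5

G has 28 subgroups. Checking conjugation-invariance by order — order 1: 1/1 normal; order 2: 0/15 normal; order 3: 1/1 normal; order 5: 1/1 normal; order 6: 0/5 normal; order 10: 0/3 normal; order 15: 1/1 normal; order 30: 1/1 normal.
Total normal subgroups: 5.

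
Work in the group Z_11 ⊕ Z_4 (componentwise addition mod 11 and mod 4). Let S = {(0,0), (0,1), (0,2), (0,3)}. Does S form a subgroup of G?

|S| = 4 divides |G| = 44, consistent with Lagrange.
S contains the identity, every element's inverse is in S, and S is closed under +: it is a subgroup.
In fact S = ⟨(0,1)⟩.

Yes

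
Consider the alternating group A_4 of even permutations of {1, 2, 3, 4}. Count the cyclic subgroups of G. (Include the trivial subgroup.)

8

Group the elements of G by the cyclic subgroup they generate; each cyclic subgroup of order d accounts for φ(d) elements.
Cyclic subgroups by order — order 1: 1; order 2: 3; order 3: 4.
Total: 8.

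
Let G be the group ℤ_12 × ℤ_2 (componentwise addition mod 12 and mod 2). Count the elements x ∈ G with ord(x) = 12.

An element (a,b) has order lcm(ord(a), ord(b)); count pairs with lcm equal to 12.
Enumerating gives 8 such elements.

8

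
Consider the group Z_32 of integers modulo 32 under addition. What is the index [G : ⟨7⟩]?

|⟨7⟩| = 32 and |G| = 32.
By Lagrange, [G : H] = |G|/|H| = 32/32 = 1.

1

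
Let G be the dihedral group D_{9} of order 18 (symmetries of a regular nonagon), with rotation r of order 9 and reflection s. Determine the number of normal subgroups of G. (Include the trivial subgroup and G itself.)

4

G has 16 subgroups. Checking conjugation-invariance by order — order 1: 1/1 normal; order 2: 0/9 normal; order 3: 1/1 normal; order 6: 0/3 normal; order 9: 1/1 normal; order 18: 1/1 normal.
Total normal subgroups: 4.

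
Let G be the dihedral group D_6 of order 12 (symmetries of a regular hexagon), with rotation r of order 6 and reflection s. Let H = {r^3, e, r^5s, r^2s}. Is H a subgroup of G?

Yes

|H| = 4 divides |G| = 12, consistent with Lagrange.
H contains the identity, every element's inverse is in H, and H is closed under ·: it is a subgroup.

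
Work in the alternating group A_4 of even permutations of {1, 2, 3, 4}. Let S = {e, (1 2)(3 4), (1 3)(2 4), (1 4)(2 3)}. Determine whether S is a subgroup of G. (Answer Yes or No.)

Yes

|S| = 4 divides |G| = 12, consistent with Lagrange.
S contains the identity, every element's inverse is in S, and S is closed under ∘: it is a subgroup.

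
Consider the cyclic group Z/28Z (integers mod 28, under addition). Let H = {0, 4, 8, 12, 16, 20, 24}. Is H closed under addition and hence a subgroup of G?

|H| = 7 divides |G| = 28, consistent with Lagrange.
H contains the identity, every element's inverse is in H, and H is closed under +: it is a subgroup.
In fact H = ⟨16⟩.

Yes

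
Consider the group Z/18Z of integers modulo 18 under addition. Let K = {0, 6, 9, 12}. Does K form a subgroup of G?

No

|K| = 4 does not divide |G| = 18, so by Lagrange K is not a subgroup.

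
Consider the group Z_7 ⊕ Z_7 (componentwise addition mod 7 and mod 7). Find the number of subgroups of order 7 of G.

8

|G| = 49 and 7 | 49, so subgroups of order 7 are possible by Lagrange.
The subgroups of order 7 are: {(0,0), (0,1), (0,2), (0,3), (0,4), (0,5), (0,6)}; {(0,0), (1,0), (2,0), (3,0), (4,0), (5,0), (6,0)}; {(0,0), (1,1), (2,2), (3,3), (4,4), (5,5), (6,6)}; {(0,0), (1,2), (2,4), (3,6), (4,1), (5,3), (6,5)}; … (8 in all).
So G has 8 subgroups of order 7.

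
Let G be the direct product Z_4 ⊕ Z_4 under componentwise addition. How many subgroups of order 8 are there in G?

|G| = 16 and 8 | 16, so subgroups of order 8 are possible by Lagrange.
The subgroups of order 8 are: {(0,0), (0,1), (0,2), (0,3), (2,0), (2,1), (2,2), (2,3)}; {(0,0), (0,2), (1,0), (1,2), (2,0), (2,2), (3,0), (3,2)}; {(0,0), (0,2), (1,1), (1,3), (2,0), (2,2), (3,1), (3,3)}.
So G has 3 subgroups of order 8.

3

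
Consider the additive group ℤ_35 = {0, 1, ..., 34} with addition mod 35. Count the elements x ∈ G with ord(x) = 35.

In a cyclic group of order 35, the number of elements of order d (for d | 35) is φ(d).
φ(35) = 24.

24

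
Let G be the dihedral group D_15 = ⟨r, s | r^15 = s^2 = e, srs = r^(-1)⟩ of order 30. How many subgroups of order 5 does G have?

1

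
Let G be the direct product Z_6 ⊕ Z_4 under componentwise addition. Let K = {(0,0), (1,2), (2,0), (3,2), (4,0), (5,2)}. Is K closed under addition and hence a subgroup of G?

|K| = 6 divides |G| = 24, consistent with Lagrange.
K contains the identity, every element's inverse is in K, and K is closed under +: it is a subgroup.
In fact K = ⟨(1,2)⟩.

Yes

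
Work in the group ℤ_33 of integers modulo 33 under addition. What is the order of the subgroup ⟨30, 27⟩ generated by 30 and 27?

|⟨30⟩| = 11 and |⟨27⟩| = 11, so |H| is a multiple of lcm(11, 11) = 11 and divides |G| = 33.
Closing under the operation: H = {0, 3, 6, 9, 12, 15, 18, 21, 24, 27, 30}, so |H| = 11.

11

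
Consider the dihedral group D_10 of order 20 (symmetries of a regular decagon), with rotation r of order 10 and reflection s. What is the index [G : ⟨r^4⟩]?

4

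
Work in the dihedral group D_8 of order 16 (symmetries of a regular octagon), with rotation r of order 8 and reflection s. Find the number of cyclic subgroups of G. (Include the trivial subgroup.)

12

Each element a generates a cyclic subgroup ⟨a⟩; distinct elements may generate the same one (a cyclic group of order d has φ(d) generators).
Cyclic subgroups by order — order 1: 1; order 2: 9; order 4: 1; order 8: 1.
Total: 12.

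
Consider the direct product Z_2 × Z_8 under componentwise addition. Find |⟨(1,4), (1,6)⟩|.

|⟨(1,4)⟩| = 2 and |⟨(1,6)⟩| = 4, so |H| is a multiple of lcm(2, 4) = 4 and divides |G| = 16.
Closing under the operation: H = {(0,0), (0,2), (0,4), (0,6), (1,0), (1,2), (1,4), (1,6)}, so |H| = 8.

8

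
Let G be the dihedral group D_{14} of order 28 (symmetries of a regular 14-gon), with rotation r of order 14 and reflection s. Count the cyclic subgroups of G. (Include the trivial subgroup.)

Group the elements of G by the cyclic subgroup they generate; each cyclic subgroup of order d accounts for φ(d) elements.
Cyclic subgroups by order — order 1: 1; order 2: 15; order 7: 1; order 14: 1.
Total: 18.

18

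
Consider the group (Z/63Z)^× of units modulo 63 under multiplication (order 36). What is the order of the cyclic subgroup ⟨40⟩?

6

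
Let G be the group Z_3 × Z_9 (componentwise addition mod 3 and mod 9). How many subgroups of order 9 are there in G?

|G| = 27 and 9 | 27, so subgroups of order 9 are possible by Lagrange.
The subgroups of order 9 are: {(0,0), (0,1), (0,2), (0,3), (0,4), (0,5), (0,6), (0,7), (0,8)}; {(0,0), (0,3), (0,6), (1,0), (1,3), (1,6), (2,0), (2,3), (2,6)}; {(0,0), (0,3), (0,6), (1,1), (1,4), (1,7), (2,2), (2,5), (2,8)}; {(0,0), (0,3), (0,6), (1,2), (1,5), (1,8), (2,1), (2,4), (2,7)}.
So G has 4 subgroups of order 9.

4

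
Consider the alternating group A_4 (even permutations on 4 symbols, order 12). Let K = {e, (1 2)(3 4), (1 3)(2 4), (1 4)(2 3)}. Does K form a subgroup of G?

|K| = 4 divides |G| = 12, consistent with Lagrange.
K contains the identity, every element's inverse is in K, and K is closed under ∘: it is a subgroup.

Yes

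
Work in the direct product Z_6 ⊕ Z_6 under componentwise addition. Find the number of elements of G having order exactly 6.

24

An element (a,b) has order lcm(ord(a), ord(b)); count pairs with lcm equal to 6.
Enumerating gives 24 such elements.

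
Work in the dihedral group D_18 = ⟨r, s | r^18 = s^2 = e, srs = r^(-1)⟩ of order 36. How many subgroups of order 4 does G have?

9

|G| = 36 and 4 | 36, so subgroups of order 4 are possible by Lagrange.
The subgroups of order 4 are: {e, r^9, rs, r^10s}; {e, r^9, r^2s, r^11s}; {e, r^9, r^3s, r^12s}; {e, r^9, r^4s, r^13s}; … (9 in all).
So G has 9 subgroups of order 4.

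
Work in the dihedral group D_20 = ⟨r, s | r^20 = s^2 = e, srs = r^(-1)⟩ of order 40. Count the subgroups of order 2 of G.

|G| = 40 and 2 | 40, so subgroups of order 2 are possible by Lagrange.
The subgroups of order 2 are: {e, r^10}; {e, r^10s}; {e, r^11s}; {e, r^12s}; … (21 in all).
So G has 21 subgroups of order 2.

21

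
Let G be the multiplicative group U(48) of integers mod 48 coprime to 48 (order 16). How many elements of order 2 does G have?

The elements of order 2 are: 7, 17, 23, 25, 31, 41, 47.
That's 7.

7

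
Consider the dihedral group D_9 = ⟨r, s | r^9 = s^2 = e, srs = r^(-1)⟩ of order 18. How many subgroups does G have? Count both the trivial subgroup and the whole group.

|G| = 18, so by Lagrange every subgroup order divides 18. Divisors: 1, 2, 3, 6, 9, 18.
Subgroups by order — order 1: 1; order 2: 9; order 3: 1; order 6: 3; order 9: 1; order 18: 1.
Total: 1 + 9 + 1 + 3 + 1 + 1 = 16.

16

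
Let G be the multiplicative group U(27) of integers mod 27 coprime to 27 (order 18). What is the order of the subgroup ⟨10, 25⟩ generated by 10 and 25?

|⟨10⟩| = 3 and |⟨25⟩| = 9, so |H| is a multiple of lcm(3, 9) = 9 and divides |G| = 18.
Closing under the operation: H = {1, 4, 7, 10, 13, 16, 19, 22, 25}, so |H| = 9.

9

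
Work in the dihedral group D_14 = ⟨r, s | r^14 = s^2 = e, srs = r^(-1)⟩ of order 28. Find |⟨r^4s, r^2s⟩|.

|⟨r^4s⟩| = 2 and |⟨r^2s⟩| = 2, so |H| is a multiple of lcm(2, 2) = 2 and divides |G| = 28.
Closing under the operation: H = {e, r^2, r^4, r^6, r^8, r^10, r^12, s, r^2s, r^4s, r^6s, r^8s, r^10s, r^12s}, so |H| = 14.

14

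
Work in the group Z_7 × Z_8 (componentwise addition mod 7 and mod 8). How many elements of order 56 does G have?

24

An element (a,b) has order lcm(ord(a), ord(b)); count pairs with lcm equal to 56.
Enumerating gives 24 such elements.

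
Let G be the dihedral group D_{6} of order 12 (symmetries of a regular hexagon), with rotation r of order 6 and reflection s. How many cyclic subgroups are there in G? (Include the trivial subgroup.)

Each element a generates a cyclic subgroup ⟨a⟩; distinct elements may generate the same one (a cyclic group of order d has φ(d) generators).
Cyclic subgroups by order — order 1: 1; order 2: 7; order 3: 1; order 6: 1.
Total: 10.

10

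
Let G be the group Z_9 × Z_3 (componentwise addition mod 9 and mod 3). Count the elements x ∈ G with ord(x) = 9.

An element (a,b) has order lcm(ord(a), ord(b)); count pairs with lcm equal to 9.
Enumerating gives 18 such elements.

18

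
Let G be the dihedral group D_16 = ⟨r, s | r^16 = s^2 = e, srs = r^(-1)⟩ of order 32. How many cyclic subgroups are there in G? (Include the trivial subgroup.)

21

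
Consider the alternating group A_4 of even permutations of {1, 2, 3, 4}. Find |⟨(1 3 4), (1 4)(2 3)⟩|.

|⟨(1 3 4)⟩| = 3 and |⟨(1 4)(2 3)⟩| = 2, so |H| is a multiple of lcm(3, 2) = 6 and divides |G| = 12.
Closing {(1 3 4), (1 4)(2 3)} under the group operation gives all of G, so |H| = 12.

12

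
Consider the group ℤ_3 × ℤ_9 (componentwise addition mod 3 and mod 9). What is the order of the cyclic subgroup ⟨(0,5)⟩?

The order of (0,5) in Z_3 × Z_9 is lcm(ord(0) in Z_3, ord(5) in Z_9).
ord(0) = 1 and ord(5) = 9, so |⟨(0,5)⟩| = lcm(1, 9) = 9.

9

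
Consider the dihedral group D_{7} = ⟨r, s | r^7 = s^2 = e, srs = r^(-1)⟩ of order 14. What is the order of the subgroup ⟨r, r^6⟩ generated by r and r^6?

|⟨r⟩| = 7 and |⟨r^6⟩| = 7, so |H| is a multiple of lcm(7, 7) = 7 and divides |G| = 14.
Closing under the operation: H = {e, r, r^2, r^3, r^4, r^5, r^6}, so |H| = 7.

7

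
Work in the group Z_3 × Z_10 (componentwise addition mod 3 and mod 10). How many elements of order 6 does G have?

An element (a,b) has order lcm(ord(a), ord(b)); count pairs with lcm equal to 6.
Enumerating gives 2 such elements.

2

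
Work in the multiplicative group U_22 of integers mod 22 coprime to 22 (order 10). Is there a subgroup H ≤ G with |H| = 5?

Yes

5 | 10. A subgroup of order 5 is {1, 3, 5, 9, 15}.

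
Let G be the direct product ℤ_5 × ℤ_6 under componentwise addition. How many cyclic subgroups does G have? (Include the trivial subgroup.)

8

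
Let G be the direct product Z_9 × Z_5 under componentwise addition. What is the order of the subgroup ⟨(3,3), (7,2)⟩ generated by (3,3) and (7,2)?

45

|⟨(3,3)⟩| = 15 and |⟨(7,2)⟩| = 45, so |H| is a multiple of lcm(15, 45) = 45 and divides |G| = 45.
Closing {(3,3), (7,2)} under the group operation gives all of G, so |H| = 45.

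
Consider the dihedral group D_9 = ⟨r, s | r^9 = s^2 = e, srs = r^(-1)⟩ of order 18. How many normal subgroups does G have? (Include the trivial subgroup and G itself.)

G has 16 subgroups. Checking conjugation-invariance by order — order 1: 1/1 normal; order 2: 0/9 normal; order 3: 1/1 normal; order 6: 0/3 normal; order 9: 1/1 normal; order 18: 1/1 normal.
Total normal subgroups: 4.

4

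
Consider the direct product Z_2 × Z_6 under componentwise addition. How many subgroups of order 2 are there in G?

|G| = 12 and 2 | 12, so subgroups of order 2 are possible by Lagrange.
The subgroups of order 2 are: {(0,0), (0,3)}; {(0,0), (1,0)}; {(0,0), (1,3)}.
So G has 3 subgroups of order 2.

3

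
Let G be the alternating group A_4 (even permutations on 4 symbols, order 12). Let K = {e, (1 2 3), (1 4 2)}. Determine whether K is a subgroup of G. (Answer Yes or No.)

No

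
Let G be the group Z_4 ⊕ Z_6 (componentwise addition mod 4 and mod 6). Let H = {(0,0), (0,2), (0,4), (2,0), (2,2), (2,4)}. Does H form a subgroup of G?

Yes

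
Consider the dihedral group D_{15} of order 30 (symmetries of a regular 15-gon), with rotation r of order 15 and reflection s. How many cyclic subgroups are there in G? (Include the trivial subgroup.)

19

A cyclic subgroup of order d is generated by each of its φ(d) elements of order d, so the cyclic subgroups of order d number (#elements of order d)/φ(d).
Cyclic subgroups by order — order 1: 1; order 2: 15; order 3: 1; order 5: 1; order 15: 1.
Total: 19.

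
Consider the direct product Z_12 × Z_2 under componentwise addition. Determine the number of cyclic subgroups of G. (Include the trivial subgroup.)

12

Each element a generates a cyclic subgroup ⟨a⟩; distinct elements may generate the same one (a cyclic group of order d has φ(d) generators).
Cyclic subgroups by order — order 1: 1; order 2: 3; order 3: 1; order 4: 2; order 6: 3; order 12: 2.
Total: 12.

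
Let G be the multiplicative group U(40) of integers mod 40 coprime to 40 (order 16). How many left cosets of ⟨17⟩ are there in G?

|⟨17⟩| = 4 and |G| = 16.
By Lagrange, [G : H] = |G|/|H| = 16/4 = 4.

4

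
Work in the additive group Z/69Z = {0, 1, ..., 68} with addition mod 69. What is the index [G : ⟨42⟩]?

|⟨42⟩| = 23 and |G| = 69.
By Lagrange, [G : H] = |G|/|H| = 69/23 = 3.

3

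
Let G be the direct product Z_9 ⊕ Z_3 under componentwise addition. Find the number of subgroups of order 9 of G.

4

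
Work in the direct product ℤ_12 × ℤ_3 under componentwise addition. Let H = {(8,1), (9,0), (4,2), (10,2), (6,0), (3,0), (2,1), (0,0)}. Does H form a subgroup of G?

No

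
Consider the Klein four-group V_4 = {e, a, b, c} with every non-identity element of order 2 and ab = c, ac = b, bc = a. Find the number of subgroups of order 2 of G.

|G| = 4 and 2 | 4, so subgroups of order 2 are possible by Lagrange.
The subgroups of order 2 are: {e, a}; {e, b}; {e, c}.
So G has 3 subgroups of order 2.

3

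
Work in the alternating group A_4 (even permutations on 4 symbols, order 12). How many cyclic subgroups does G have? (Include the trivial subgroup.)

Group the elements of G by the cyclic subgroup they generate; each cyclic subgroup of order d accounts for φ(d) elements.
Cyclic subgroups by order — order 1: 1; order 2: 3; order 3: 4.
Total: 8.

8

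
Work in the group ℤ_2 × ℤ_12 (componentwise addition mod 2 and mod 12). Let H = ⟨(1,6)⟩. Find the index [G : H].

12

|⟨(1,6)⟩| = 2 and |G| = 24.
By Lagrange, [G : H] = |G|/|H| = 24/2 = 12.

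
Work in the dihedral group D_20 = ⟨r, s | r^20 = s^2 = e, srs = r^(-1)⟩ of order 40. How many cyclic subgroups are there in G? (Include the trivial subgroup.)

Group the elements of G by the cyclic subgroup they generate; each cyclic subgroup of order d accounts for φ(d) elements.
Cyclic subgroups by order — order 1: 1; order 2: 21; order 4: 1; order 5: 1; order 10: 1; order 20: 1.
Total: 26.

26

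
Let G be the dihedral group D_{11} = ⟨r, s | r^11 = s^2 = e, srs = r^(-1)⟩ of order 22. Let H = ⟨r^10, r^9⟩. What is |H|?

11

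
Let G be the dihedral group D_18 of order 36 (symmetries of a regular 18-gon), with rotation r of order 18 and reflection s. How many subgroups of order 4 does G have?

|G| = 36 and 4 | 36, so subgroups of order 4 are possible by Lagrange.
The subgroups of order 4 are: {e, r^9, rs, r^10s}; {e, r^9, r^2s, r^11s}; {e, r^9, r^3s, r^12s}; {e, r^9, r^4s, r^13s}; … (9 in all).
So G has 9 subgroups of order 4.

9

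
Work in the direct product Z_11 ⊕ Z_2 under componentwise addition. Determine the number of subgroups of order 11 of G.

|G| = 22 and 11 | 22, so subgroups of order 11 are possible by Lagrange.
The subgroups of order 11 are: {(0,0), (1,0), (2,0), (3,0), (4,0), (5,0), (6,0), (7,0), (8,0), (9,0), (10,0)}.
So G has 1 subgroup of order 11.

1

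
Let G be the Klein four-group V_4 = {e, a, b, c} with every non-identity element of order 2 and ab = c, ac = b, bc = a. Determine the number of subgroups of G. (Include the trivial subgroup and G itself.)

|G| = 4, so by Lagrange every subgroup order divides 4. Divisors: 1, 2, 4.
Subgroups by order — order 1: 1; order 2: 3; order 4: 1.
Total: 1 + 3 + 1 = 5.

5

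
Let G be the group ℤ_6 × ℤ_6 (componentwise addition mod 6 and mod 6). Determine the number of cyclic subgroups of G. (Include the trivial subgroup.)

20

Group the elements of G by the cyclic subgroup they generate; each cyclic subgroup of order d accounts for φ(d) elements.
Cyclic subgroups by order — order 1: 1; order 2: 3; order 3: 4; order 6: 12.
Total: 20.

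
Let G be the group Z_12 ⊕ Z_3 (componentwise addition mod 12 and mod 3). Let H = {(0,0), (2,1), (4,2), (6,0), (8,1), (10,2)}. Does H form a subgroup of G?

|H| = 6 divides |G| = 36, consistent with Lagrange.
H contains the identity, every element's inverse is in H, and H is closed under +: it is a subgroup.
In fact H = ⟨(10,2)⟩.

Yes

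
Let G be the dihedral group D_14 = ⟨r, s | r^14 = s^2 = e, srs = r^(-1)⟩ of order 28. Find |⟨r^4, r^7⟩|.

14

|⟨r^4⟩| = 7 and |⟨r^7⟩| = 2, so |H| is a multiple of lcm(7, 2) = 14 and divides |G| = 28.
Closing under the operation: H = {e, r, r^2, r^3, r^4, r^5, r^6, r^7, r^8, r^9, r^10, r^11, r^12, r^13}, so |H| = 14.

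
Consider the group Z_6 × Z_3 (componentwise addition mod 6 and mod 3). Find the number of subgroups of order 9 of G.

1

|G| = 18 and 9 | 18, so subgroups of order 9 are possible by Lagrange.
The subgroups of order 9 are: {(0,0), (0,1), (0,2), (2,0), (2,1), (2,2), (4,0), (4,1), (4,2)}.
So G has 1 subgroup of order 9.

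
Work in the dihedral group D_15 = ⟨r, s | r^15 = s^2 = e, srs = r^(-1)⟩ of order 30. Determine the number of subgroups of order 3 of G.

1

|G| = 30 and 3 | 30, so subgroups of order 3 are possible by Lagrange.
The subgroups of order 3 are: {e, r^5, r^10}.
So G has 1 subgroup of order 3.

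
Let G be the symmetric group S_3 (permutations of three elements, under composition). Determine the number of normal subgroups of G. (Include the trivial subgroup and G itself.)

3

G has 6 subgroups. Checking conjugation-invariance by order — order 1: 1/1 normal; order 2: 0/3 normal; order 3: 1/1 normal; order 6: 1/1 normal.
Total normal subgroups: 3.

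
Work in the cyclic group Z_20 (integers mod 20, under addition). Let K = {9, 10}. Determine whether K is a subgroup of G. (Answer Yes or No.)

The identity 0 ∉ K, so K is not a subgroup.

No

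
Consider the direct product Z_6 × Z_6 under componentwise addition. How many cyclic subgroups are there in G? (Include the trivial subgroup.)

20

A cyclic subgroup of order d is generated by each of its φ(d) elements of order d, so the cyclic subgroups of order d number (#elements of order d)/φ(d).
Cyclic subgroups by order — order 1: 1; order 2: 3; order 3: 4; order 6: 12.
Total: 20.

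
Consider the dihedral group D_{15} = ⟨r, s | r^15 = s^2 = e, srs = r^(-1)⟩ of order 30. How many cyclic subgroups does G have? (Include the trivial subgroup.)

19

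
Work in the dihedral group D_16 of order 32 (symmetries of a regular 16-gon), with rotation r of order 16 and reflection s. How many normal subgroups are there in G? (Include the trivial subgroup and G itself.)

G has 36 subgroups. Checking conjugation-invariance by order — order 1: 1/1 normal; order 2: 1/17 normal; order 4: 1/9 normal; order 8: 1/5 normal; order 16: 3/3 normal; order 32: 1/1 normal.
Total normal subgroups: 8.

8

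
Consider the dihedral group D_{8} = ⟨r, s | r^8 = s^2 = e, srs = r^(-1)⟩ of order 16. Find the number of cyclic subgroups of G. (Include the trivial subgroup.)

12

A cyclic subgroup of order d is generated by each of its φ(d) elements of order d, so the cyclic subgroups of order d number (#elements of order d)/φ(d).
Cyclic subgroups by order — order 1: 1; order 2: 9; order 4: 1; order 8: 1.
Total: 12.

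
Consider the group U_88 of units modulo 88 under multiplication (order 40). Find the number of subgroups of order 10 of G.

|G| = 40 and 10 | 40, so subgroups of order 10 are possible by Lagrange.
The subgroups of order 10 are: {1, 9, 13, 21, 25, 29, 49, 61, 81, 85}; {1, 9, 15, 23, 25, 31, 47, 49, 71, 81}; {1, 9, 17, 25, 41, 49, 57, 65, 73, 81}; {1, 9, 19, 25, 35, 43, 49, 51, 81, 83}; … (7 in all).
So G has 7 subgroups of order 10.

7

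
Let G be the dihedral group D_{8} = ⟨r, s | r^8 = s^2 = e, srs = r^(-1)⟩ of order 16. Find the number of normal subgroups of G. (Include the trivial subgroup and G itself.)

7

G has 19 subgroups. Checking conjugation-invariance by order — order 1: 1/1 normal; order 2: 1/9 normal; order 4: 1/5 normal; order 8: 3/3 normal; order 16: 1/1 normal.
Total normal subgroups: 7.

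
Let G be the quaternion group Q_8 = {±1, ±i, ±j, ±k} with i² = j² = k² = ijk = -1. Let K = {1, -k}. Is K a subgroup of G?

No

-k ∈ K but its inverse k ∉ K, so K is not a subgroup.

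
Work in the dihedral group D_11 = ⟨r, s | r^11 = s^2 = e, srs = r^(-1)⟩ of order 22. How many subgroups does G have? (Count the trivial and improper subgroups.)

14

|G| = 22, so by Lagrange every subgroup order divides 22. Divisors: 1, 2, 11, 22.
Subgroups by order — order 1: 1; order 2: 11; order 11: 1; order 22: 1.
Total: 1 + 11 + 1 + 1 = 14.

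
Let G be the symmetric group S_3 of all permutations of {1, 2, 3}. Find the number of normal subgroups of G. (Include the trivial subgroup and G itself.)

3

G has 6 subgroups. Checking conjugation-invariance by order — order 1: 1/1 normal; order 2: 0/3 normal; order 3: 1/1 normal; order 6: 1/1 normal.
Total normal subgroups: 3.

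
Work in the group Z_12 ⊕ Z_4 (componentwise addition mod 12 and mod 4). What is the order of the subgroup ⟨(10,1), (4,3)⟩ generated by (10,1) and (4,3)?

24

|⟨(10,1)⟩| = 12 and |⟨(4,3)⟩| = 12, so |H| is a multiple of lcm(12, 12) = 12 and divides |G| = 48.
Closing under the operation: H = {(0,0), (0,1), (0,2), (0,3), (2,0), (2,1), (2,2), (2,3), (4,0), (4,1), (4,2), (4,3), (6,0), (6,1), (6,2), (6,3), (8,0), (8,1), (8,2), (8,3), (10,0), (10,1), (10,2), (10,3)}, so |H| = 24.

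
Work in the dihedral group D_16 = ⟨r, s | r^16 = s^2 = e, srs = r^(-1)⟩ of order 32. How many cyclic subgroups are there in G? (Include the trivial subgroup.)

21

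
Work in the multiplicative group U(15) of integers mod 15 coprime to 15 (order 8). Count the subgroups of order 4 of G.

|G| = 8 and 4 | 8, so subgroups of order 4 are possible by Lagrange.
The subgroups of order 4 are: {1, 4, 11, 14}; {1, 4, 7, 13}; {1, 2, 4, 8}.
So G has 3 subgroups of order 4.

3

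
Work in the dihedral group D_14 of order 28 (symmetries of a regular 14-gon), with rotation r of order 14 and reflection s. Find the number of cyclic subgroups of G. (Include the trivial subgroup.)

A cyclic subgroup of order d is generated by each of its φ(d) elements of order d, so the cyclic subgroups of order d number (#elements of order d)/φ(d).
Cyclic subgroups by order — order 1: 1; order 2: 15; order 7: 1; order 14: 1.
Total: 18.

18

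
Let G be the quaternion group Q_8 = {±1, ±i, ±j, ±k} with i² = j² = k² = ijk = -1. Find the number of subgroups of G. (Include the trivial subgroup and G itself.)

|G| = 8, so by Lagrange every subgroup order divides 8. Divisors: 1, 2, 4, 8.
Subgroups by order — order 1: 1; order 2: 1; order 4: 3; order 8: 1.
Total: 1 + 1 + 3 + 1 = 6.

6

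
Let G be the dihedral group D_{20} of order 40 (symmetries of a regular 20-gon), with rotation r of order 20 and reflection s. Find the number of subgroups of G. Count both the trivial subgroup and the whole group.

48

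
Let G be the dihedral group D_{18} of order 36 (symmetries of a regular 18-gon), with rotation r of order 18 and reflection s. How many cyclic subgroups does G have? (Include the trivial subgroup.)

24

Group the elements of G by the cyclic subgroup they generate; each cyclic subgroup of order d accounts for φ(d) elements.
Cyclic subgroups by order — order 1: 1; order 2: 19; order 3: 1; order 6: 1; order 9: 1; order 18: 1.
Total: 24.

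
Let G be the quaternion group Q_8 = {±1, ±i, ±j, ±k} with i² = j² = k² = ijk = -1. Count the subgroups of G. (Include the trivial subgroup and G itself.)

|G| = 8, so by Lagrange every subgroup order divides 8. Divisors: 1, 2, 4, 8.
Subgroups by order — order 1: 1; order 2: 1; order 4: 3; order 8: 1.
Total: 1 + 1 + 3 + 1 = 6.

6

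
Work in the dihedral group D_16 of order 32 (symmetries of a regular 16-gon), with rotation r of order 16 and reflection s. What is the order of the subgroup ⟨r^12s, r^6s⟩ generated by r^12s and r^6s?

16

|⟨r^12s⟩| = 2 and |⟨r^6s⟩| = 2, so |H| is a multiple of lcm(2, 2) = 2 and divides |G| = 32.
Closing under the operation: H = {e, r^2, r^4, r^6, r^8, r^10, r^12, r^14, s, r^2s, r^4s, r^6s, r^8s, r^10s, r^12s, r^14s}, so |H| = 16.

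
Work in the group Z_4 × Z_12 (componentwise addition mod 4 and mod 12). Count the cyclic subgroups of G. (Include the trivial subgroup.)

20

A cyclic subgroup of order d is generated by each of its φ(d) elements of order d, so the cyclic subgroups of order d number (#elements of order d)/φ(d).
Cyclic subgroups by order — order 1: 1; order 2: 3; order 3: 1; order 4: 6; order 6: 3; order 12: 6.
Total: 20.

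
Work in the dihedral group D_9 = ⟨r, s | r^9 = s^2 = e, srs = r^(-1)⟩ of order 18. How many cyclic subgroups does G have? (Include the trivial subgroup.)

12

Each element a generates a cyclic subgroup ⟨a⟩; distinct elements may generate the same one (a cyclic group of order d has φ(d) generators).
Cyclic subgroups by order — order 1: 1; order 2: 9; order 3: 1; order 9: 1.
Total: 12.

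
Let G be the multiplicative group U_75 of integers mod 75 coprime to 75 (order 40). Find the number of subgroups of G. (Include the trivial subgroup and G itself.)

16

|G| = 40, so by Lagrange every subgroup order divides 40. Divisors: 1, 2, 4, 5, 8, 10, 20, 40.
Subgroups by order — order 1: 1; order 2: 3; order 4: 3; order 5: 1; order 8: 1; order 10: 3; order 20: 3; order 40: 1.
Total: 1 + 3 + 3 + 1 + 1 + 3 + 3 + 1 = 16.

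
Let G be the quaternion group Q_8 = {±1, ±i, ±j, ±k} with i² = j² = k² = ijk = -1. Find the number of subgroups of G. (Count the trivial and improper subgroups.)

|G| = 8, so by Lagrange every subgroup order divides 8. Divisors: 1, 2, 4, 8.
Subgroups by order — order 1: 1; order 2: 1; order 4: 3; order 8: 1.
Total: 1 + 1 + 3 + 1 = 6.

6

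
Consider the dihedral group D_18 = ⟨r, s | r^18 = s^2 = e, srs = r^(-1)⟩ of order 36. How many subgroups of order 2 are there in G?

19

|G| = 36 and 2 | 36, so subgroups of order 2 are possible by Lagrange.
The subgroups of order 2 are: {e, r^10s}; {e, r^11s}; {e, r^12s}; {e, r^13s}; … (19 in all).
So G has 19 subgroups of order 2.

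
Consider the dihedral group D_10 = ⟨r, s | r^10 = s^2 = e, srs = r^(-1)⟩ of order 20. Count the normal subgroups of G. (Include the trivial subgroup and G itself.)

7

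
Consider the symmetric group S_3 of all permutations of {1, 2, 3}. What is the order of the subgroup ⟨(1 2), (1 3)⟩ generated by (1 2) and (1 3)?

6

|⟨(1 2)⟩| = 2 and |⟨(1 3)⟩| = 2, so |H| is a multiple of lcm(2, 2) = 2 and divides |G| = 6.
Closing {(1 2), (1 3)} under the group operation gives all of G, so |H| = 6.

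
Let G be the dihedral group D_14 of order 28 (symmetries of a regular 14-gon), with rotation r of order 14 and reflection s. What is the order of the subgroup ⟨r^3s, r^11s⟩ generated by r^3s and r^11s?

14

|⟨r^3s⟩| = 2 and |⟨r^11s⟩| = 2, so |H| is a multiple of lcm(2, 2) = 2 and divides |G| = 28.
Closing under the operation: H = {e, r^2, r^4, r^6, r^8, r^10, r^12, rs, r^3s, r^5s, r^7s, r^9s, r^11s, r^13s}, so |H| = 14.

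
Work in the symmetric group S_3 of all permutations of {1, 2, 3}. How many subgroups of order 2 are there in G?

3

|G| = 6 and 2 | 6, so subgroups of order 2 are possible by Lagrange.
The subgroups of order 2 are: {e, (1 2)}; {e, (1 3)}; {e, (2 3)}.
So G has 3 subgroups of order 2.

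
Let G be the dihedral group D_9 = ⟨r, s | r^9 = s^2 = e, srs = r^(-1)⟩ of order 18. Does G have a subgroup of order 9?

9 | 18. A subgroup of order 9 is {e, r, r^2, r^3, r^4, r^5, r^6, r^7, r^8}.

Yes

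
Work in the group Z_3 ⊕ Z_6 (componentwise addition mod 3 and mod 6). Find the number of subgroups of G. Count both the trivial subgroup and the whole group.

12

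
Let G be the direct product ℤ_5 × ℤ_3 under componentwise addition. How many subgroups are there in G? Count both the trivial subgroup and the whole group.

|G| = 15, so by Lagrange every subgroup order divides 15. Divisors: 1, 3, 5, 15.
Subgroups by order — order 1: 1; order 3: 1; order 5: 1; order 15: 1.
Total: 1 + 1 + 1 + 1 = 4.

4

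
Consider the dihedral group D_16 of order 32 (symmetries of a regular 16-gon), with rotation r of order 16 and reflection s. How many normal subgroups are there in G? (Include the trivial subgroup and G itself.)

G has 36 subgroups. Checking conjugation-invariance by order — order 1: 1/1 normal; order 2: 1/17 normal; order 4: 1/9 normal; order 8: 1/5 normal; order 16: 3/3 normal; order 32: 1/1 normal.
Total normal subgroups: 8.

8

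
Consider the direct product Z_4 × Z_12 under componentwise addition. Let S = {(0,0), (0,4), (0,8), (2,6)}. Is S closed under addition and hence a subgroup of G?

No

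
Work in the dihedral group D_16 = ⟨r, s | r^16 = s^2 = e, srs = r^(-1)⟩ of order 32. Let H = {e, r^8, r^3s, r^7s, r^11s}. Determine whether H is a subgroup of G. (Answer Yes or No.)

No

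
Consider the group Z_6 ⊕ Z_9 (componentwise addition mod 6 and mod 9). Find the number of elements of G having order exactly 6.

An element (a,b) has order lcm(ord(a), ord(b)); count pairs with lcm equal to 6.
Enumerating gives 8 such elements.

8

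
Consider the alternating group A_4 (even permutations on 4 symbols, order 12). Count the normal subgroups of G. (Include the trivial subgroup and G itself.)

G has 10 subgroups. Checking conjugation-invariance by order — order 1: 1/1 normal; order 2: 0/3 normal; order 3: 0/4 normal; order 4: 1/1 normal; order 12: 1/1 normal.
Total normal subgroups: 3.

3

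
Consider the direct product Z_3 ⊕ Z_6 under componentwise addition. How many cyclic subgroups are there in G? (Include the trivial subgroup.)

Group the elements of G by the cyclic subgroup they generate; each cyclic subgroup of order d accounts for φ(d) elements.
Cyclic subgroups by order — order 1: 1; order 2: 1; order 3: 4; order 6: 4.
Total: 10.

10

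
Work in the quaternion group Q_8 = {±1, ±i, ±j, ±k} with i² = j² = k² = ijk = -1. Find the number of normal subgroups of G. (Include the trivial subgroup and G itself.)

6

G has 6 subgroups. Checking conjugation-invariance by order — order 1: 1/1 normal; order 2: 1/1 normal; order 4: 3/3 normal; order 8: 1/1 normal.
Total normal subgroups: 6.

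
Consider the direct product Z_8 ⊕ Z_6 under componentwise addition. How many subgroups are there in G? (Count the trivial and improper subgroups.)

22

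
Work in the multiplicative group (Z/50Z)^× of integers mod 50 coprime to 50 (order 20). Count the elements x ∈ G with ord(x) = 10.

The elements of order 10 are: 9, 19, 29, 39.
That's 4.

4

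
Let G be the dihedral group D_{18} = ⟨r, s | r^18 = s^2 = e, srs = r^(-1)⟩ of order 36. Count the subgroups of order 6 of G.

|G| = 36 and 6 | 36, so subgroups of order 6 are possible by Lagrange.
The subgroups of order 6 are: {e, r^6, r^12, r^4s, r^10s, r^16s}; {e, r^6, r^12, r^5s, r^11s, r^17s}; {e, r^6, r^12, s, r^6s, r^12s}; {e, r^6, r^12, rs, r^7s, r^13s}; … (7 in all).
So G has 7 subgroups of order 6.

7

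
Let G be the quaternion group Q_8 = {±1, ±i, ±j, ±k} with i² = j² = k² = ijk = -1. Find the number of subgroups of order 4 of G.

|G| = 8 and 4 | 8, so subgroups of order 4 are possible by Lagrange.
The subgroups of order 4 are: {1, -1, i, -i}; {1, -1, j, -j}; {1, -1, k, -k}.
So G has 3 subgroups of order 4.

3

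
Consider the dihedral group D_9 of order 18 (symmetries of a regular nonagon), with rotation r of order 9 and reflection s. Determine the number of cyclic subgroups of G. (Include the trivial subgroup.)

12

A cyclic subgroup of order d is generated by each of its φ(d) elements of order d, so the cyclic subgroups of order d number (#elements of order d)/φ(d).
Cyclic subgroups by order — order 1: 1; order 2: 9; order 3: 1; order 9: 1.
Total: 12.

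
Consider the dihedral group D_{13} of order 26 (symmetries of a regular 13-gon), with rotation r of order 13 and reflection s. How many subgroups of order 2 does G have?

13

|G| = 26 and 2 | 26, so subgroups of order 2 are possible by Lagrange.
The subgroups of order 2 are: {e, r^10s}; {e, r^11s}; {e, r^12s}; {e, r^2s}; … (13 in all).
So G has 13 subgroups of order 2.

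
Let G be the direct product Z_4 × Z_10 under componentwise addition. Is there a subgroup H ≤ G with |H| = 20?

20 | 40. A subgroup of order 20 is {(0,0), (0,1), (0,2), (0,3), (0,4), (0,5), (0,6), (0,7), (0,8), (0,9), (2,0), (2,1), (2,2), (2,3), (2,4), (2,5), (2,6), (2,7), (2,8), (2,9)}.

Yes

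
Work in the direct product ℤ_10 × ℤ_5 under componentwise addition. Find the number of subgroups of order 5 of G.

6

|G| = 50 and 5 | 50, so subgroups of order 5 are possible by Lagrange.
The subgroups of order 5 are: {(0,0), (0,1), (0,2), (0,3), (0,4)}; {(0,0), (2,0), (4,0), (6,0), (8,0)}; {(0,0), (2,1), (4,2), (6,3), (8,4)}; {(0,0), (2,2), (4,4), (6,1), (8,3)}; … (6 in all).
So G has 6 subgroups of order 5.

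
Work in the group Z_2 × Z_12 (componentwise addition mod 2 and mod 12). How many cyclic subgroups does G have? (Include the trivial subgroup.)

12

Each element a generates a cyclic subgroup ⟨a⟩; distinct elements may generate the same one (a cyclic group of order d has φ(d) generators).
Cyclic subgroups by order — order 1: 1; order 2: 3; order 3: 1; order 4: 2; order 6: 3; order 12: 2.
Total: 12.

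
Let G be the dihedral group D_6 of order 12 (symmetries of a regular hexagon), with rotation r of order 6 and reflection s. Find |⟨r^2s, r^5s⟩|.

4

|⟨r^2s⟩| = 2 and |⟨r^5s⟩| = 2, so |H| is a multiple of lcm(2, 2) = 2 and divides |G| = 12.
Closing under the operation: H = {e, r^3, r^2s, r^5s}, so |H| = 4.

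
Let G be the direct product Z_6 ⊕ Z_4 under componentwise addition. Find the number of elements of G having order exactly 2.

3

An element (a,b) has order lcm(ord(a), ord(b)); count pairs with lcm equal to 2.
Enumerating gives 3 such elements.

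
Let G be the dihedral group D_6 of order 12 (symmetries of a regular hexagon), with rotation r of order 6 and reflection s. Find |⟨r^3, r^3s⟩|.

|⟨r^3⟩| = 2 and |⟨r^3s⟩| = 2, so |H| is a multiple of lcm(2, 2) = 2 and divides |G| = 12.
Closing under the operation: H = {e, r^3, s, r^3s}, so |H| = 4.

4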